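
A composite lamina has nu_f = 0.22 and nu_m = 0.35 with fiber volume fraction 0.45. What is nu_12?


nu_12 = nu_f*Vf + nu_m*(1-Vf) = 0.22*0.45 + 0.35*0.55 = 0.2915

0.2915


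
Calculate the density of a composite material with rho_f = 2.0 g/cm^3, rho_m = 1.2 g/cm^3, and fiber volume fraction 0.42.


rho_c = rho_f*Vf + rho_m*(1-Vf) = 2.0*0.42 + 1.2*0.58 = 1.536 g/cm^3

1.536 g/cm^3


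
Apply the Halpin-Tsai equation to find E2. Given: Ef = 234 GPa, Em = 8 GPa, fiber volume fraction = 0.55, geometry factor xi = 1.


eta = (Ef/Em - 1)/(Ef/Em + xi) = (29.25 - 1)/(29.25 + 1) = 0.9339
E2 = Em*(1+xi*eta*Vf)/(1-eta*Vf) = 24.9 GPa

24.9 GPa


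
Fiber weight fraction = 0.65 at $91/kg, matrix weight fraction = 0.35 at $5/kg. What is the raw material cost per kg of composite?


Cost = cost_f*Wf + cost_m*Wm = 91*0.65 + 5*0.35 = $60.9/kg

$60.9/kg


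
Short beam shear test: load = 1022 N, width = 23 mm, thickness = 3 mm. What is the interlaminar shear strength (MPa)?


ILSS = 3F/(4bh) = 3*1022/(4*23*3) = 11.11 MPa

11.11 MPa


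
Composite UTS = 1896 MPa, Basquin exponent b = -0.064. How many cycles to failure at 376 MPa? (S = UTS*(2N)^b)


N = 0.5 * (S/UTS)^(1/b) = 0.5 * (376/1896)^(1/-0.064) = 4.7630e+10 cycles

4.7630e+10 cycles


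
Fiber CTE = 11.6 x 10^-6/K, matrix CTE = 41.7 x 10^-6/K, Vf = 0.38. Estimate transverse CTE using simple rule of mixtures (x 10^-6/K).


alpha_2 = alpha_f*Vf + alpha_m*(1-Vf) = 11.6*0.38 + 41.7*0.62 = 30.3 x 10^-6/K

30.3 x 10^-6/K


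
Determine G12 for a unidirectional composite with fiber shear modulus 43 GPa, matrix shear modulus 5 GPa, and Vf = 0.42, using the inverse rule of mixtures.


1/G12 = Vf/Gf + (1-Vf)/Gm = 0.42/43 + 0.58/5
G12 = 7.95 GPa

7.95 GPa


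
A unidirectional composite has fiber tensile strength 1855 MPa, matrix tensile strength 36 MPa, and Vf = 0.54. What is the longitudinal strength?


sigma_1 = sigma_f*Vf + sigma_m*(1-Vf) = 1855*0.54 + 36*0.46 = 1018.3 MPa

1018.3 MPa


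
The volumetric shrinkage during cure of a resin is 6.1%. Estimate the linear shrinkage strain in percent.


Linear shrinkage ≈ vol_shrink/3 = 6.1/3 = 2.033%

2.033%


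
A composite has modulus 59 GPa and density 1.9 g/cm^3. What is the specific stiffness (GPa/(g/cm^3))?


Specific stiffness = E/rho = 59/1.9 = 31.1 GPa/(g/cm^3)

31.1 GPa/(g/cm^3)


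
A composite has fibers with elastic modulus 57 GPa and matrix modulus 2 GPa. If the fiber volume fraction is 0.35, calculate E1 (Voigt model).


E1 = Ef*Vf + Em*(1-Vf) = 57*0.35 + 2*0.65 = 21.25 GPa

21.25 GPa


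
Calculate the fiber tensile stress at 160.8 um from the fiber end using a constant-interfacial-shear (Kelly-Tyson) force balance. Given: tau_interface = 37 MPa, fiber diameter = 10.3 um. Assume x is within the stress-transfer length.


Force balance: sigma_f * (pi*d^2/4) = tau * (pi*d) * x  ->  sigma_f = 4 * tau * x / d
sigma_f = 4 * 37 * 160.8 / 10.3 = 2310.5 MPa

2310.5 MPa


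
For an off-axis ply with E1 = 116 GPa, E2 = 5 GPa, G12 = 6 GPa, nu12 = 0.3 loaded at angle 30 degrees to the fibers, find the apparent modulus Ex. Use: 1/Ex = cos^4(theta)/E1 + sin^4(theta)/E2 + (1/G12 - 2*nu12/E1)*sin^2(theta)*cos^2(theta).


cos^4(30) = 0.5625, sin^4(30) = 0.0625, sin^2(30)*cos^2(30) = 0.1875
1/G12 - 2*nu12/E1 = 1/6 - 2*0.3/116 = 0.161494 GPa^-1
1/Ex = 0.5625/116 + 0.0625/5 + 0.161494*0.1875 = 0.0476293 GPa^-1
Ex = 21.0 GPa

21.0 GPa


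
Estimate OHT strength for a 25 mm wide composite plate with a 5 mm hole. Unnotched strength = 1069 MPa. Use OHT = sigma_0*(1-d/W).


OHT = sigma_0*(1-d/W) = 1069*(1-5/25) = 855.2 MPa

855.2 MPa


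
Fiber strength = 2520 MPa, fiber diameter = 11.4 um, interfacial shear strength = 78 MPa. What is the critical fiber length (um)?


Lc = sigma_f * d / (2 * tau_i) = 2520 * 11.4 / (2 * 78) = 184.2 um

184.2 um


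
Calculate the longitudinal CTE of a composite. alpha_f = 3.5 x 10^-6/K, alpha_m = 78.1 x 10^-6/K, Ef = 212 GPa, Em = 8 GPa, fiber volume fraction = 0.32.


E1 = Ef*Vf + Em*(1-Vf) = 73.28
alpha_1 = (alpha_f*Ef*Vf + alpha_m*Em*(1-Vf))/E1 = 9.04 x 10^-6/K

9.04 x 10^-6/K


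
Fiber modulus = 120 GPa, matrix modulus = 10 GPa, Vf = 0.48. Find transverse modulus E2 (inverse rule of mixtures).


1/E2 = Vf/Ef + (1-Vf)/Em = 0.48/120 + 0.52/10
E2 = 17.86 GPa

17.86 GPa


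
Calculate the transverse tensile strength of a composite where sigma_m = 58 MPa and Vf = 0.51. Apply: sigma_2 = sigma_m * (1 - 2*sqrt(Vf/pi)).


factor = 1 - 2*sqrt(0.51/pi) = 0.1942
sigma_2 = 58 * 0.1942 = 11.26 MPa

11.26 MPa


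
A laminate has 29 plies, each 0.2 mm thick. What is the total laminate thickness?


h = n * t_ply = 29 * 0.2 = 5.8 mm

5.8 mm


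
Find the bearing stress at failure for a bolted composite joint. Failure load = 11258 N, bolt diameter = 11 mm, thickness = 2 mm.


sigma_br = F/(d*h) = 11258/(11*2) = 511.7 MPa

511.7 MPa


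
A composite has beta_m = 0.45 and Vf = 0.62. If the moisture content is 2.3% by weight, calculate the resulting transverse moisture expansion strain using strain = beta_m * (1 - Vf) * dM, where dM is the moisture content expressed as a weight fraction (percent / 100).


dM = 2.3/100 = 0.023
strain = beta_m * (1-Vf) * dM = 0.45 * 0.38 * 0.023 = 0.003933

0.003933


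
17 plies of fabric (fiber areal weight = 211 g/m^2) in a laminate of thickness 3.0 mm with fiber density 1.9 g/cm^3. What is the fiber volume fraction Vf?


Vf = n * FAW / (rho_f * h * 1000) = 17 * 211 / (1.9 * 3.0 * 1000) = 0.6293

0.6293


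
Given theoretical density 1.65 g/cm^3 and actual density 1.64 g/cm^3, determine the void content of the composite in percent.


Void% = (rho_theo - rho_actual)/rho_theo * 100 = (1.65 - 1.64)/1.65 * 100 = 0.61%

0.61%


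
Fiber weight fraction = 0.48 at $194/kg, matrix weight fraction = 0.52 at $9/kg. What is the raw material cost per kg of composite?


Cost = cost_f*Wf + cost_m*Wm = 194*0.48 + 9*0.52 = $97.8/kg

$97.8/kg


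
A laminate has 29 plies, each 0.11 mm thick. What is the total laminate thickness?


h = n * t_ply = 29 * 0.11 = 3.19 mm

3.19 mm


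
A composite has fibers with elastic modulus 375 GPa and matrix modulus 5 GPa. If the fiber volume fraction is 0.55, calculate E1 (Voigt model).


E1 = Ef*Vf + Em*(1-Vf) = 375*0.55 + 5*0.45 = 208.5 GPa

208.5 GPa


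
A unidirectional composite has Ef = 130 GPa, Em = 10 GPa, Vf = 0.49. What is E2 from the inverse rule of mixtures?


1/E2 = Vf/Ef + (1-Vf)/Em = 0.49/130 + 0.51/10
E2 = 18.26 GPa

18.26 GPa


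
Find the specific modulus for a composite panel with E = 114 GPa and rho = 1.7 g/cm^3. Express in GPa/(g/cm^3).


Specific stiffness = E/rho = 114/1.7 = 67.1 GPa/(g/cm^3)

67.1 GPa/(g/cm^3)


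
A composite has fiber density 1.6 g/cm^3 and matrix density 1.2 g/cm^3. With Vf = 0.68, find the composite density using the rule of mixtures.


rho_c = rho_f*Vf + rho_m*(1-Vf) = 1.6*0.68 + 1.2*0.32 = 1.472 g/cm^3

1.472 g/cm^3


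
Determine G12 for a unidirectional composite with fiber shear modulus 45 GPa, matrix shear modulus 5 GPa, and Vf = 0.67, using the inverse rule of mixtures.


1/G12 = Vf/Gf + (1-Vf)/Gm = 0.67/45 + 0.33/5
G12 = 12.36 GPa

12.36 GPa


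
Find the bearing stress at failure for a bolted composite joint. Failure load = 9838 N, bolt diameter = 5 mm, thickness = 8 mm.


sigma_br = F/(d*h) = 9838/(5*8) = 246.0 MPa

246.0 MPa


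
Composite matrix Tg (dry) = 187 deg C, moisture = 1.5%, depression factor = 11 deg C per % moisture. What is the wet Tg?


Tg_wet = Tg_dry - k*moisture = 187 - 11*1.5 = 170.5 deg C

170.5 deg C


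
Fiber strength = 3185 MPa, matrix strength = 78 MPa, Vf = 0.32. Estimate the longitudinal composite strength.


sigma_1 = sigma_f*Vf + sigma_m*(1-Vf) = 3185*0.32 + 78*0.68 = 1072.2 MPa

1072.2 MPa


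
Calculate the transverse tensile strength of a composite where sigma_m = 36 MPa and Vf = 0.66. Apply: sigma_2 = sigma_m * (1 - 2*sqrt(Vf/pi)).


factor = 1 - 2*sqrt(0.66/pi) = 0.0833
sigma_2 = 36 * 0.0833 = 3.0 MPa

3.0 MPa


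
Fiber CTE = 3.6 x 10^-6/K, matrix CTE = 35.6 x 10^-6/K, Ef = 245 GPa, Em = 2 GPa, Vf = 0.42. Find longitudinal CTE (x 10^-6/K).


E1 = Ef*Vf + Em*(1-Vf) = 104.06
alpha_1 = (alpha_f*Ef*Vf + alpha_m*Em*(1-Vf))/E1 = 3.96 x 10^-6/K

3.96 x 10^-6/K


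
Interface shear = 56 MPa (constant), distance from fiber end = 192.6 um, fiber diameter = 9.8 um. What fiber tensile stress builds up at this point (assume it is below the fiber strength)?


Force balance: sigma_f * (pi*d^2/4) = tau * (pi*d) * x  ->  sigma_f = 4 * tau * x / d
sigma_f = 4 * 56 * 192.6 / 9.8 = 4402.3 MPa

4402.3 MPa


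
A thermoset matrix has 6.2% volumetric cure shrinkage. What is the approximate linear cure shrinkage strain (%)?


Linear shrinkage ≈ vol_shrink/3 = 6.2/3 = 2.067%

2.067%


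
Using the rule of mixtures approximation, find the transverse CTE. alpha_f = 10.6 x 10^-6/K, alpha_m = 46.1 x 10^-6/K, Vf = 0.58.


alpha_2 = alpha_f*Vf + alpha_m*(1-Vf) = 10.6*0.58 + 46.1*0.42 = 25.5 x 10^-6/K

25.5 x 10^-6/K


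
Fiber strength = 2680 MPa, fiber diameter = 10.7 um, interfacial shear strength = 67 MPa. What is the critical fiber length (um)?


Lc = sigma_f * d / (2 * tau_i) = 2680 * 10.7 / (2 * 67) = 214.0 um

214.0 um


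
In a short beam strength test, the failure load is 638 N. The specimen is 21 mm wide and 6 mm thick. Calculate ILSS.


ILSS = 3F/(4bh) = 3*638/(4*21*6) = 3.8 MPa

3.8 MPa


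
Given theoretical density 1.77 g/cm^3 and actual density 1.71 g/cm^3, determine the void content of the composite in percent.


Void% = (rho_theo - rho_actual)/rho_theo * 100 = (1.77 - 1.71)/1.77 * 100 = 3.39%

3.39%


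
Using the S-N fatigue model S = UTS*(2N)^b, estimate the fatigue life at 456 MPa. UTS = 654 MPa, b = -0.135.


N = 0.5 * (S/UTS)^(1/b) = 0.5 * (456/654)^(1/-0.135) = 7.2288 cycles

7.2288 cycles


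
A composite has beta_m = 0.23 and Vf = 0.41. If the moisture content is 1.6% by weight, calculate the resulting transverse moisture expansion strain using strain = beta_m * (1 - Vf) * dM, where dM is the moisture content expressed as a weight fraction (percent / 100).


dM = 1.6/100 = 0.016
strain = beta_m * (1-Vf) * dM = 0.23 * 0.59 * 0.016 = 0.0021712

0.0021712


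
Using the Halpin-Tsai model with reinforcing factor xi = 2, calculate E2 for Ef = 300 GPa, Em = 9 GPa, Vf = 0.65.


eta = (Ef/Em - 1)/(Ef/Em + xi) = (33.3333 - 1)/(33.3333 + 2) = 0.9151
E2 = Em*(1+xi*eta*Vf)/(1-eta*Vf) = 48.64 GPa

48.64 GPa


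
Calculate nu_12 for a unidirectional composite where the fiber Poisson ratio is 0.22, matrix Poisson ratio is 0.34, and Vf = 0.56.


nu_12 = nu_f*Vf + nu_m*(1-Vf) = 0.22*0.56 + 0.34*0.44 = 0.2728

0.2728


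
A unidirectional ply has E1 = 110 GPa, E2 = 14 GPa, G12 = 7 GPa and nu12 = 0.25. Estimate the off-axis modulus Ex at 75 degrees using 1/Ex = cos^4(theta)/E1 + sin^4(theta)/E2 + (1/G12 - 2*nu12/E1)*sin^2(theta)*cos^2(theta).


cos^4(75) = 0.004487, sin^4(75) = 0.870513, sin^2(75)*cos^2(75) = 0.0625
1/G12 - 2*nu12/E1 = 1/7 - 2*0.25/110 = 0.138312 GPa^-1
1/Ex = 0.004487/110 + 0.870513/14 + 0.138312*0.0625 = 0.0708648 GPa^-1
Ex = 14.11 GPa

14.11 GPa


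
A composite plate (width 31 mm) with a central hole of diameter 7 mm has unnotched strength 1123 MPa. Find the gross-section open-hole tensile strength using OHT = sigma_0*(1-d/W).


OHT = sigma_0*(1-d/W) = 1123*(1-7/31) = 869.4 MPa

869.4 MPa


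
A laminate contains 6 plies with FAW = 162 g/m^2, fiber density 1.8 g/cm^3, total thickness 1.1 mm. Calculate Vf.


Vf = n * FAW / (rho_f * h * 1000) = 6 * 162 / (1.8 * 1.1 * 1000) = 0.4909

0.4909


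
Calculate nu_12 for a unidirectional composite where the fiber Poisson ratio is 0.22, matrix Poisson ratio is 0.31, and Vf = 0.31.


nu_12 = nu_f*Vf + nu_m*(1-Vf) = 0.22*0.31 + 0.31*0.69 = 0.2821

0.2821


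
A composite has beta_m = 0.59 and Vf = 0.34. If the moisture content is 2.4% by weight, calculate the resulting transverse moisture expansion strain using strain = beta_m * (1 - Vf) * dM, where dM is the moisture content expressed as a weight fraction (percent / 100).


dM = 2.4/100 = 0.024
strain = beta_m * (1-Vf) * dM = 0.59 * 0.66 * 0.024 = 0.0093456

0.0093456


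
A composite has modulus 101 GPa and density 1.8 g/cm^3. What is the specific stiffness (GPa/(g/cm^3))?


Specific stiffness = E/rho = 101/1.8 = 56.1 GPa/(g/cm^3)

56.1 GPa/(g/cm^3)


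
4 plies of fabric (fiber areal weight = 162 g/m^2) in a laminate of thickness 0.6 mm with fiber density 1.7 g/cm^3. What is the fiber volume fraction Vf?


Vf = n * FAW / (rho_f * h * 1000) = 4 * 162 / (1.7 * 0.6 * 1000) = 0.6353

0.6353


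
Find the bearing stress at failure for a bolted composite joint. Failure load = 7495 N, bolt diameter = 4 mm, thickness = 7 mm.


sigma_br = F/(d*h) = 7495/(4*7) = 267.7 MPa

267.7 MPa


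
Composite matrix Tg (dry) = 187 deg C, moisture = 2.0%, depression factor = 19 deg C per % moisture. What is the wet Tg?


Tg_wet = Tg_dry - k*moisture = 187 - 19*2.0 = 149.0 deg C

149.0 deg C


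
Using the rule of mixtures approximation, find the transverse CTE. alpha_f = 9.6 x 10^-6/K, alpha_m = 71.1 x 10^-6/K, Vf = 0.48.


alpha_2 = alpha_f*Vf + alpha_m*(1-Vf) = 9.6*0.48 + 71.1*0.52 = 41.6 x 10^-6/K

41.6 x 10^-6/K


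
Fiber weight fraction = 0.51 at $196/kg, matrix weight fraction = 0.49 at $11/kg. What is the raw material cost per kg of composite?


Cost = cost_f*Wf + cost_m*Wm = 196*0.51 + 11*0.49 = $105.35/kg

$105.35/kg


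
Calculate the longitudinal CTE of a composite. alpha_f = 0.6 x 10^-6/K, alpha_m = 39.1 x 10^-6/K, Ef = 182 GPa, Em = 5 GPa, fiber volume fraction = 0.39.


E1 = Ef*Vf + Em*(1-Vf) = 74.03
alpha_1 = (alpha_f*Ef*Vf + alpha_m*Em*(1-Vf))/E1 = 2.19 x 10^-6/K

2.19 x 10^-6/K


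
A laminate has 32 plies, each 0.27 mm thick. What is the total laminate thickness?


h = n * t_ply = 32 * 0.27 = 8.64 mm

8.64 mm


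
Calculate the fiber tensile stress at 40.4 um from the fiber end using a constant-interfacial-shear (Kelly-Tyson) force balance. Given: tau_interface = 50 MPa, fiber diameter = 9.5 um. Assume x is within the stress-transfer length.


Force balance: sigma_f * (pi*d^2/4) = tau * (pi*d) * x  ->  sigma_f = 4 * tau * x / d
sigma_f = 4 * 50 * 40.4 / 9.5 = 850.5 MPa

850.5 MPa


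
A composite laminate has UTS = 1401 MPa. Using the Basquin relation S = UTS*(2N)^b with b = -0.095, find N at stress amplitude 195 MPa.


N = 0.5 * (S/UTS)^(1/b) = 0.5 * (195/1401)^(1/-0.095) = 5.1730e+08 cycles

5.1730e+08 cycles


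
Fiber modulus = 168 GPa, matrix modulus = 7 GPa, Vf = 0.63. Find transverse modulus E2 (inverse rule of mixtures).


1/E2 = Vf/Ef + (1-Vf)/Em = 0.63/168 + 0.37/7
E2 = 17.67 GPa

17.67 GPa


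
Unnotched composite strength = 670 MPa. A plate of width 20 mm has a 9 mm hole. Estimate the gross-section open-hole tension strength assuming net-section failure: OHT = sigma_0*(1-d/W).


OHT = sigma_0*(1-d/W) = 670*(1-9/20) = 368.5 MPa

368.5 MPa


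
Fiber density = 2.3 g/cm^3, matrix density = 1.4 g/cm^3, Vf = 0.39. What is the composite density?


rho_c = rho_f*Vf + rho_m*(1-Vf) = 2.3*0.39 + 1.4*0.61 = 1.751 g/cm^3

1.751 g/cm^3


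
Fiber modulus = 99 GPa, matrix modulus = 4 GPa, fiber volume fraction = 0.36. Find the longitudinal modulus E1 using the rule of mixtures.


E1 = Ef*Vf + Em*(1-Vf) = 99*0.36 + 4*0.64 = 38.2 GPa

38.2 GPa


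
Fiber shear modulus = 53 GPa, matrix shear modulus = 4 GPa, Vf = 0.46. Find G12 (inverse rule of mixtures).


1/G12 = Vf/Gf + (1-Vf)/Gm = 0.46/53 + 0.54/4
G12 = 6.96 GPa

6.96 GPa


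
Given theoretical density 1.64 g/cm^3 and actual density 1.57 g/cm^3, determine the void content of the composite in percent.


Void% = (rho_theo - rho_actual)/rho_theo * 100 = (1.64 - 1.57)/1.64 * 100 = 4.27%

4.27%


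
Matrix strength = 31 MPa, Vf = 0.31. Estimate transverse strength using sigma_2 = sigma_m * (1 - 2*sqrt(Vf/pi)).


factor = 1 - 2*sqrt(0.31/pi) = 0.3717
sigma_2 = 31 * 0.3717 = 11.52 MPa

11.52 MPa


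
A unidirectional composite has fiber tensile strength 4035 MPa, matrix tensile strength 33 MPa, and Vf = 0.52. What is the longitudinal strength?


sigma_1 = sigma_f*Vf + sigma_m*(1-Vf) = 4035*0.52 + 33*0.48 = 2114.0 MPa

2114.0 MPa


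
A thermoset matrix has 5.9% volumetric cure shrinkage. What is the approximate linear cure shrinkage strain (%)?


Linear shrinkage ≈ vol_shrink/3 = 5.9/3 = 1.967%

1.967%


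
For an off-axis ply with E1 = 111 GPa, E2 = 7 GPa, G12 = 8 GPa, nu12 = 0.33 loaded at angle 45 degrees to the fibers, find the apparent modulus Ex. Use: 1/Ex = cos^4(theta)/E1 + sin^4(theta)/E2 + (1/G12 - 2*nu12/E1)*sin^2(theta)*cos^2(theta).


cos^4(45) = 0.25, sin^4(45) = 0.25, sin^2(45)*cos^2(45) = 0.25
1/G12 - 2*nu12/E1 = 1/8 - 2*0.33/111 = 0.119054 GPa^-1
1/Ex = 0.25/111 + 0.25/7 + 0.119054*0.25 = 0.0677301 GPa^-1
Ex = 14.76 GPa

14.76 GPa


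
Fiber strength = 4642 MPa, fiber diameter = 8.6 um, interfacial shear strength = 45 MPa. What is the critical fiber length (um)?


Lc = sigma_f * d / (2 * tau_i) = 4642 * 8.6 / (2 * 45) = 443.6 um

443.6 um


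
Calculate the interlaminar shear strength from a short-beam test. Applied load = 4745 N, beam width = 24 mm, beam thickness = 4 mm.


ILSS = 3F/(4bh) = 3*4745/(4*24*4) = 37.07 MPa

37.07 MPa


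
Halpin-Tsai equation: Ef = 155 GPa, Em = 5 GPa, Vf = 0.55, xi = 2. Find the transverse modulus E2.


eta = (Ef/Em - 1)/(Ef/Em + xi) = (31.0 - 1)/(31.0 + 2) = 0.9091
E2 = Em*(1+xi*eta*Vf)/(1-eta*Vf) = 20.0 GPa

20.0 GPa


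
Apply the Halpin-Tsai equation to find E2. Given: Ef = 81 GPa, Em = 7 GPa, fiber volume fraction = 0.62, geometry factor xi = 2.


eta = (Ef/Em - 1)/(Ef/Em + xi) = (11.5714 - 1)/(11.5714 + 2) = 0.7789
E2 = Em*(1+xi*eta*Vf)/(1-eta*Vf) = 26.61 GPa

26.61 GPa


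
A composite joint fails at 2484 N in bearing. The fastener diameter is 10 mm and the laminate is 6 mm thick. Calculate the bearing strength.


sigma_br = F/(d*h) = 2484/(10*6) = 41.4 MPa

41.4 MPa


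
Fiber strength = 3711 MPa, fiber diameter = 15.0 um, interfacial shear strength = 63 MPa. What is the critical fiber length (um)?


Lc = sigma_f * d / (2 * tau_i) = 3711 * 15.0 / (2 * 63) = 441.8 um

441.8 um


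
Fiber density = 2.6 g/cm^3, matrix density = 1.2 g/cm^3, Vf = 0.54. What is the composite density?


rho_c = rho_f*Vf + rho_m*(1-Vf) = 2.6*0.54 + 1.2*0.46 = 1.956 g/cm^3

1.956 g/cm^3


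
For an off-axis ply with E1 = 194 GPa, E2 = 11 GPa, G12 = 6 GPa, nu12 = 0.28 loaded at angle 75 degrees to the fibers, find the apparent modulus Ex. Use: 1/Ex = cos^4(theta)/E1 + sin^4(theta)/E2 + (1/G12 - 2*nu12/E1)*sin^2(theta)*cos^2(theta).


cos^4(75) = 0.004487, sin^4(75) = 0.870513, sin^2(75)*cos^2(75) = 0.0625
1/G12 - 2*nu12/E1 = 1/6 - 2*0.28/194 = 0.16378 GPa^-1
1/Ex = 0.004487/194 + 0.870513/11 + 0.16378*0.0625 = 0.0893969 GPa^-1
Ex = 11.19 GPa

11.19 GPa


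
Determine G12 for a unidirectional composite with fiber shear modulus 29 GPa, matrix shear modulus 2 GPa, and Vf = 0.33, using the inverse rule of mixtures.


1/G12 = Vf/Gf + (1-Vf)/Gm = 0.33/29 + 0.67/2
G12 = 2.89 GPa

2.89 GPa


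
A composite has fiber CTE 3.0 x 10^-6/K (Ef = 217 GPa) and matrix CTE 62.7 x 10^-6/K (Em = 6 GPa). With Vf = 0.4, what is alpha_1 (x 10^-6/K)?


E1 = Ef*Vf + Em*(1-Vf) = 90.4
alpha_1 = (alpha_f*Ef*Vf + alpha_m*Em*(1-Vf))/E1 = 5.38 x 10^-6/K

5.38 x 10^-6/K


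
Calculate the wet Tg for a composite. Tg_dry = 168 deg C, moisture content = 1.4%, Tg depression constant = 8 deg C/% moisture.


Tg_wet = Tg_dry - k*moisture = 168 - 8*1.4 = 156.8 deg C

156.8 deg C


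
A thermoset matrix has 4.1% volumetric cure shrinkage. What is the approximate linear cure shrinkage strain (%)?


Linear shrinkage ≈ vol_shrink/3 = 4.1/3 = 1.367%

1.367%


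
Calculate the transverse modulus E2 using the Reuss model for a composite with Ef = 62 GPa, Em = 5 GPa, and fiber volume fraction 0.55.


1/E2 = Vf/Ef + (1-Vf)/Em = 0.55/62 + 0.45/5
E2 = 10.11 GPa

10.11 GPa


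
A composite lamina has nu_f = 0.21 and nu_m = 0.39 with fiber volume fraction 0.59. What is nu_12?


nu_12 = nu_f*Vf + nu_m*(1-Vf) = 0.21*0.59 + 0.39*0.41 = 0.2838

0.2838


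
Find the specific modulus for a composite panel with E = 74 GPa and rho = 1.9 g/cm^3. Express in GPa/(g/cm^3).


Specific stiffness = E/rho = 74/1.9 = 38.9 GPa/(g/cm^3)

38.9 GPa/(g/cm^3)


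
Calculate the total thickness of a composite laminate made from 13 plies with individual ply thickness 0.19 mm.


h = n * t_ply = 13 * 0.19 = 2.47 mm

2.47 mm


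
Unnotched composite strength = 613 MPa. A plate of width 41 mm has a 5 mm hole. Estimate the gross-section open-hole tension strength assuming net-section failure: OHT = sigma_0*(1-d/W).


OHT = sigma_0*(1-d/W) = 613*(1-5/41) = 538.2 MPa

538.2 MPa


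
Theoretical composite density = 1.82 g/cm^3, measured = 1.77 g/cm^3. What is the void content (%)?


Void% = (rho_theo - rho_actual)/rho_theo * 100 = (1.82 - 1.77)/1.82 * 100 = 2.75%

2.75%


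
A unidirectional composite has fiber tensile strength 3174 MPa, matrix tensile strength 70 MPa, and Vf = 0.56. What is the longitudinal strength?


sigma_1 = sigma_f*Vf + sigma_m*(1-Vf) = 3174*0.56 + 70*0.44 = 1808.2 MPa

1808.2 MPa


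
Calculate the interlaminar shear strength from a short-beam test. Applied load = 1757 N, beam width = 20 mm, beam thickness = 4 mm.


ILSS = 3F/(4bh) = 3*1757/(4*20*4) = 16.47 MPa

16.47 MPa


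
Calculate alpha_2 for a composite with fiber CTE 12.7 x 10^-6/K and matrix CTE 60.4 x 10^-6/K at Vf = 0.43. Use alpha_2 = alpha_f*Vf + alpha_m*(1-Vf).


alpha_2 = alpha_f*Vf + alpha_m*(1-Vf) = 12.7*0.43 + 60.4*0.57 = 39.9 x 10^-6/K

39.9 x 10^-6/K


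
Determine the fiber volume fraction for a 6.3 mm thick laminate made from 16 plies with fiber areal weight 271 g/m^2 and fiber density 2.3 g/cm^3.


Vf = n * FAW / (rho_f * h * 1000) = 16 * 271 / (2.3 * 6.3 * 1000) = 0.2992

0.2992


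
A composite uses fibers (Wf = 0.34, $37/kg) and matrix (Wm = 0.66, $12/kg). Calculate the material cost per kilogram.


Cost = cost_f*Wf + cost_m*Wm = 37*0.34 + 12*0.66 = $20.5/kg

$20.5/kg


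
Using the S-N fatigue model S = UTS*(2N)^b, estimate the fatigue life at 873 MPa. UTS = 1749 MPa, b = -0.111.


N = 0.5 * (S/UTS)^(1/b) = 0.5 * (873/1749)^(1/-0.111) = 261.6187 cycles

261.6187 cycles


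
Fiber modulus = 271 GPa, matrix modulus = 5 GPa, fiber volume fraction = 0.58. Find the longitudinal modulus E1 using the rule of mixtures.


E1 = Ef*Vf + Em*(1-Vf) = 271*0.58 + 5*0.42 = 159.28 GPa

159.28 GPa


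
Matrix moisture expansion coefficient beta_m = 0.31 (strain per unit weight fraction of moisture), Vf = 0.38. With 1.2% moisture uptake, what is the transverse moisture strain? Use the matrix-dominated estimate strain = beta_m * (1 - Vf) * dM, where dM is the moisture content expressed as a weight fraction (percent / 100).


dM = 1.2/100 = 0.012
strain = beta_m * (1-Vf) * dM = 0.31 * 0.62 * 0.012 = 0.0023064

0.0023064


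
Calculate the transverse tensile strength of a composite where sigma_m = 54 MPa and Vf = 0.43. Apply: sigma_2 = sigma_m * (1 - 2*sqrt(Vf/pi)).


factor = 1 - 2*sqrt(0.43/pi) = 0.2601
sigma_2 = 54 * 0.2601 = 14.04 MPa

14.04 MPa


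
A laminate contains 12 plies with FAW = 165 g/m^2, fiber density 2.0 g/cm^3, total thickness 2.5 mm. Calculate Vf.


Vf = n * FAW / (rho_f * h * 1000) = 12 * 165 / (2.0 * 2.5 * 1000) = 0.396

0.396


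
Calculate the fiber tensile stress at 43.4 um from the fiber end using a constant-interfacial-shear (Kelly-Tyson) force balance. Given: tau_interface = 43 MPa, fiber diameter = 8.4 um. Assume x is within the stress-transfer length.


Force balance: sigma_f * (pi*d^2/4) = tau * (pi*d) * x  ->  sigma_f = 4 * tau * x / d
sigma_f = 4 * 43 * 43.4 / 8.4 = 888.7 MPa

888.7 MPa


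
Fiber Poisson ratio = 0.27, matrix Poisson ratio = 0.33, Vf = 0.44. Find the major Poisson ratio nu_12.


nu_12 = nu_f*Vf + nu_m*(1-Vf) = 0.27*0.44 + 0.33*0.56 = 0.3036

0.3036


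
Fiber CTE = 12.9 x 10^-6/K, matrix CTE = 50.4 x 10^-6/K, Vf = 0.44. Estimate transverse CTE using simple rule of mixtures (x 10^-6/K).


alpha_2 = alpha_f*Vf + alpha_m*(1-Vf) = 12.9*0.44 + 50.4*0.56 = 33.9 x 10^-6/K

33.9 x 10^-6/K


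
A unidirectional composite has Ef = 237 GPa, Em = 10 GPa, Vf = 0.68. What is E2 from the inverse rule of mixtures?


1/E2 = Vf/Ef + (1-Vf)/Em = 0.68/237 + 0.32/10
E2 = 28.68 GPa

28.68 GPa


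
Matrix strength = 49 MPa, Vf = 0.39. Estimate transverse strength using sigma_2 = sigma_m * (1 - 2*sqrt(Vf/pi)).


factor = 1 - 2*sqrt(0.39/pi) = 0.2953
sigma_2 = 49 * 0.2953 = 14.47 MPa

14.47 MPa


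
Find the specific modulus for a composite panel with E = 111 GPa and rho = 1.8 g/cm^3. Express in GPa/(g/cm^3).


Specific stiffness = E/rho = 111/1.8 = 61.7 GPa/(g/cm^3)

61.7 GPa/(g/cm^3)


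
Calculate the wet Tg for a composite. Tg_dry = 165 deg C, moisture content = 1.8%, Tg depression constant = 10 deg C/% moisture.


Tg_wet = Tg_dry - k*moisture = 165 - 10*1.8 = 147.0 deg C

147.0 deg C


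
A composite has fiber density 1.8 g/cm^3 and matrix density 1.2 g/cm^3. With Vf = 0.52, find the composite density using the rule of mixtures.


rho_c = rho_f*Vf + rho_m*(1-Vf) = 1.8*0.52 + 1.2*0.48 = 1.512 g/cm^3

1.512 g/cm^3


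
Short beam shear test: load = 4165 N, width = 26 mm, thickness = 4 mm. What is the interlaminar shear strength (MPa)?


ILSS = 3F/(4bh) = 3*4165/(4*26*4) = 30.04 MPa

30.04 MPa


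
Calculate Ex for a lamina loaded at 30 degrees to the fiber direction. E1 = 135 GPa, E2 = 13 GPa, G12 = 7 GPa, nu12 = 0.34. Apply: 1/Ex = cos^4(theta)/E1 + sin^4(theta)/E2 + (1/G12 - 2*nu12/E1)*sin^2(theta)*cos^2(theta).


cos^4(30) = 0.5625, sin^4(30) = 0.0625, sin^2(30)*cos^2(30) = 0.1875
1/G12 - 2*nu12/E1 = 1/7 - 2*0.34/135 = 0.13782 GPa^-1
1/Ex = 0.5625/135 + 0.0625/13 + 0.13782*0.1875 = 0.0348156 GPa^-1
Ex = 28.72 GPa

28.72 GPa


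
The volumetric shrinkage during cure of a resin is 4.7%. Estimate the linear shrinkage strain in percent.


Linear shrinkage ≈ vol_shrink/3 = 4.7/3 = 1.567%

1.567%


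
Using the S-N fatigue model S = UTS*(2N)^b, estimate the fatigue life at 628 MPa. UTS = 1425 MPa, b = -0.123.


N = 0.5 * (S/UTS)^(1/b) = 0.5 * (628/1425)^(1/-0.123) = 390.9326 cycles

390.9326 cycles


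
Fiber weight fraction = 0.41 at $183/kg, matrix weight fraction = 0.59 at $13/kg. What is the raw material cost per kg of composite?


Cost = cost_f*Wf + cost_m*Wm = 183*0.41 + 13*0.59 = $82.7/kg

$82.7/kg


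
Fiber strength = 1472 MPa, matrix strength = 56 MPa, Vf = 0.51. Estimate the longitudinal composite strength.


sigma_1 = sigma_f*Vf + sigma_m*(1-Vf) = 1472*0.51 + 56*0.49 = 778.2 MPa

778.2 MPa


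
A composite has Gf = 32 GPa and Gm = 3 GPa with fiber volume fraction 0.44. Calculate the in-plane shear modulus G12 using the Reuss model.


1/G12 = Vf/Gf + (1-Vf)/Gm = 0.44/32 + 0.56/3
G12 = 4.99 GPa

4.99 GPa


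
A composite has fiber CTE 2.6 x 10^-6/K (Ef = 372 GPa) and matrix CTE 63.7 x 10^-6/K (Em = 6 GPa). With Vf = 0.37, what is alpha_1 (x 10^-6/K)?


E1 = Ef*Vf + Em*(1-Vf) = 141.42
alpha_1 = (alpha_f*Ef*Vf + alpha_m*Em*(1-Vf))/E1 = 4.23 x 10^-6/K

4.23 x 10^-6/K


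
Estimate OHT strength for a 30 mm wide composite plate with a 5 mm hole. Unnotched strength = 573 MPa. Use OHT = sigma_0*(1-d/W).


OHT = sigma_0*(1-d/W) = 573*(1-5/30) = 477.5 MPa

477.5 MPa


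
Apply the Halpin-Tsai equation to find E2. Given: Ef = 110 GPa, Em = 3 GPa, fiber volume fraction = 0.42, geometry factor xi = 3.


eta = (Ef/Em - 1)/(Ef/Em + xi) = (36.6667 - 1)/(36.6667 + 3) = 0.8992
E2 = Em*(1+xi*eta*Vf)/(1-eta*Vf) = 10.28 GPa

10.28 GPa


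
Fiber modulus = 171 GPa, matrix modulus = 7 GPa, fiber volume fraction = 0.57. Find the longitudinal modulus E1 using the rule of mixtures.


E1 = Ef*Vf + Em*(1-Vf) = 171*0.57 + 7*0.43 = 100.48 GPa

100.48 GPa


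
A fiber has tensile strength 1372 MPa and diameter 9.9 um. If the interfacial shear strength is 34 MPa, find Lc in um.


Lc = sigma_f * d / (2 * tau_i) = 1372 * 9.9 / (2 * 34) = 199.7 um

199.7 um


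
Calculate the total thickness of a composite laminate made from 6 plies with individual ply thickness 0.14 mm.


h = n * t_ply = 6 * 0.14 = 0.84 mm

0.84 mm


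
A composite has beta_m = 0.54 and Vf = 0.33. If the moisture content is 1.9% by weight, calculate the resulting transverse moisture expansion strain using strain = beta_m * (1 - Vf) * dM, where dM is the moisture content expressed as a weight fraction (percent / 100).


dM = 1.9/100 = 0.019
strain = beta_m * (1-Vf) * dM = 0.54 * 0.67 * 0.019 = 0.0068742

0.0068742


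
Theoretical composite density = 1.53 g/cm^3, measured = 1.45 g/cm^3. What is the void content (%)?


Void% = (rho_theo - rho_actual)/rho_theo * 100 = (1.53 - 1.45)/1.53 * 100 = 5.23%

5.23%


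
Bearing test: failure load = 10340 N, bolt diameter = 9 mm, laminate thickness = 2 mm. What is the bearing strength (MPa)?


sigma_br = F/(d*h) = 10340/(9*2) = 574.4 MPa

574.4 MPa


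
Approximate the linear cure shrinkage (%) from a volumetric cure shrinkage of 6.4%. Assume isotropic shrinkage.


Linear shrinkage ≈ vol_shrink/3 = 6.4/3 = 2.133%

2.133%


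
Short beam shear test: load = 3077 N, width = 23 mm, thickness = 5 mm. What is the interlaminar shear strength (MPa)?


ILSS = 3F/(4bh) = 3*3077/(4*23*5) = 20.07 MPa

20.07 MPa


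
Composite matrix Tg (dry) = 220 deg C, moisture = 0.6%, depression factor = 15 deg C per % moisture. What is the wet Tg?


Tg_wet = Tg_dry - k*moisture = 220 - 15*0.6 = 211.0 deg C

211.0 deg C


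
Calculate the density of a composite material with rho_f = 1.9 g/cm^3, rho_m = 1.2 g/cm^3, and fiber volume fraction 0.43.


rho_c = rho_f*Vf + rho_m*(1-Vf) = 1.9*0.43 + 1.2*0.57 = 1.501 g/cm^3

1.501 g/cm^3


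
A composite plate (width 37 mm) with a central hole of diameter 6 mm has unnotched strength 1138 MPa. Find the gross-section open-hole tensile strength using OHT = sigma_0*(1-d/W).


OHT = sigma_0*(1-d/W) = 1138*(1-6/37) = 953.5 MPa

953.5 MPa


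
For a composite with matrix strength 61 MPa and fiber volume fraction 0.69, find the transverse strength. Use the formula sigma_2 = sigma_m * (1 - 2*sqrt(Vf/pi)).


factor = 1 - 2*sqrt(0.69/pi) = 0.0627
sigma_2 = 61 * 0.0627 = 3.82 MPa

3.82 MPa


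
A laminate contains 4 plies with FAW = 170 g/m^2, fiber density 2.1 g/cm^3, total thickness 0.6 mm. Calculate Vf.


Vf = n * FAW / (rho_f * h * 1000) = 4 * 170 / (2.1 * 0.6 * 1000) = 0.5397

0.5397


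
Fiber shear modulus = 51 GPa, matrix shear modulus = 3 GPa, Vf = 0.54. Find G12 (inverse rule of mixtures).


1/G12 = Vf/Gf + (1-Vf)/Gm = 0.54/51 + 0.46/3
G12 = 6.1 GPa

6.1 GPa


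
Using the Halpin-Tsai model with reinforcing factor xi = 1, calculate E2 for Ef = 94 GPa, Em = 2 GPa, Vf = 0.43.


eta = (Ef/Em - 1)/(Ef/Em + xi) = (47.0 - 1)/(47.0 + 1) = 0.9583
E2 = Em*(1+xi*eta*Vf)/(1-eta*Vf) = 4.8 GPa

4.8 GPa


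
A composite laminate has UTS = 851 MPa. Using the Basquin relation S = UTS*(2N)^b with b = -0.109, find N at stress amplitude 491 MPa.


N = 0.5 * (S/UTS)^(1/b) = 0.5 * (491/851)^(1/-0.109) = 77.6670 cycles

77.6670 cycles


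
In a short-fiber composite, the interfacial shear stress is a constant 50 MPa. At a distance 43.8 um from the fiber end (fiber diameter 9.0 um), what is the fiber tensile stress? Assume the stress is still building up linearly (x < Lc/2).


Force balance: sigma_f * (pi*d^2/4) = tau * (pi*d) * x  ->  sigma_f = 4 * tau * x / d
sigma_f = 4 * 50 * 43.8 / 9.0 = 973.3 MPa

973.3 MPa


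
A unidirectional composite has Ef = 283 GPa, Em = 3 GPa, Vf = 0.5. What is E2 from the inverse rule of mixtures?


1/E2 = Vf/Ef + (1-Vf)/Em = 0.5/283 + 0.5/3
E2 = 5.94 GPa

5.94 GPa


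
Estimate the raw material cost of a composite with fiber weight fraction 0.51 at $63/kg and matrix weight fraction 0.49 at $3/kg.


Cost = cost_f*Wf + cost_m*Wm = 63*0.51 + 3*0.49 = $33.6/kg

$33.6/kg


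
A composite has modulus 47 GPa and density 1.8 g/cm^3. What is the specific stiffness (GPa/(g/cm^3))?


Specific stiffness = E/rho = 47/1.8 = 26.1 GPa/(g/cm^3)

26.1 GPa/(g/cm^3)


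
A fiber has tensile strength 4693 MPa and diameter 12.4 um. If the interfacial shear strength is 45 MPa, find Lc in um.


Lc = sigma_f * d / (2 * tau_i) = 4693 * 12.4 / (2 * 45) = 646.6 um

646.6 um


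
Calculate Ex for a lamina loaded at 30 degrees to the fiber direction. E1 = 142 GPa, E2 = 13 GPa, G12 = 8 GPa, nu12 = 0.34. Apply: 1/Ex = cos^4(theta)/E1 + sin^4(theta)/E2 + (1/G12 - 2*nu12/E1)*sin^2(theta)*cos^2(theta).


cos^4(30) = 0.5625, sin^4(30) = 0.0625, sin^2(30)*cos^2(30) = 0.1875
1/G12 - 2*nu12/E1 = 1/8 - 2*0.34/142 = 0.120211 GPa^-1
1/Ex = 0.5625/142 + 0.0625/13 + 0.120211*0.1875 = 0.0313086 GPa^-1
Ex = 31.94 GPa

31.94 GPa


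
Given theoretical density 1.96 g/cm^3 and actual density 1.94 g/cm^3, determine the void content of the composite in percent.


Void% = (rho_theo - rho_actual)/rho_theo * 100 = (1.96 - 1.94)/1.96 * 100 = 1.02%

1.02%


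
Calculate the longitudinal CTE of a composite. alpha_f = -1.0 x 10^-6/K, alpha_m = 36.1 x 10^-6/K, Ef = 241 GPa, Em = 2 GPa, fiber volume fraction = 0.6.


E1 = Ef*Vf + Em*(1-Vf) = 145.4
alpha_1 = (alpha_f*Ef*Vf + alpha_m*Em*(1-Vf))/E1 = -0.8 x 10^-6/K

-0.8 x 10^-6/K


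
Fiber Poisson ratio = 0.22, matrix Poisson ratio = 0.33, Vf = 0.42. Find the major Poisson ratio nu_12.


nu_12 = nu_f*Vf + nu_m*(1-Vf) = 0.22*0.42 + 0.33*0.58 = 0.2838

0.2838


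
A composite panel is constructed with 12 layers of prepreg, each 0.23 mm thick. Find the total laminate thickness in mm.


h = n * t_ply = 12 * 0.23 = 2.76 mm

2.76 mm


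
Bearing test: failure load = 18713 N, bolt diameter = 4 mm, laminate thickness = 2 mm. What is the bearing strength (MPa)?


sigma_br = F/(d*h) = 18713/(4*2) = 2339.1 MPa

2339.1 MPa


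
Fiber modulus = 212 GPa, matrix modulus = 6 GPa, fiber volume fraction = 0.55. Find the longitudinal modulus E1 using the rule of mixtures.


E1 = Ef*Vf + Em*(1-Vf) = 212*0.55 + 6*0.45 = 119.3 GPa

119.3 GPa


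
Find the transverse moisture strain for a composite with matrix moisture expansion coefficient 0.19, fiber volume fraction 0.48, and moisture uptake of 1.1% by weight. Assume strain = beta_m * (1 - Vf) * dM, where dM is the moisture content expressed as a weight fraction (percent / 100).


dM = 1.1/100 = 0.011
strain = beta_m * (1-Vf) * dM = 0.19 * 0.52 * 0.011 = 0.0010868

0.0010868


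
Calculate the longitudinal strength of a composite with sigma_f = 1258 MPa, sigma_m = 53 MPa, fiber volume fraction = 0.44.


sigma_1 = sigma_f*Vf + sigma_m*(1-Vf) = 1258*0.44 + 53*0.56 = 583.2 MPa

583.2 MPa


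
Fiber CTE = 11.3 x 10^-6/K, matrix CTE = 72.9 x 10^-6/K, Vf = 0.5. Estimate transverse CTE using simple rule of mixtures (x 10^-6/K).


alpha_2 = alpha_f*Vf + alpha_m*(1-Vf) = 11.3*0.5 + 72.9*0.5 = 42.1 x 10^-6/K

42.1 x 10^-6/K


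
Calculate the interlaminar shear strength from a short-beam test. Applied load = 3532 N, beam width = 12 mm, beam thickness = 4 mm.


ILSS = 3F/(4bh) = 3*3532/(4*12*4) = 55.19 MPa

55.19 MPa


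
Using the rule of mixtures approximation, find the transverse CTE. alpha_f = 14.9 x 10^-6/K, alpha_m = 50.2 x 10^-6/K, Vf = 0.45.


alpha_2 = alpha_f*Vf + alpha_m*(1-Vf) = 14.9*0.45 + 50.2*0.55 = 34.3 x 10^-6/K

34.3 x 10^-6/K


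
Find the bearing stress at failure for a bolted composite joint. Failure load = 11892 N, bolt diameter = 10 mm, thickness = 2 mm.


sigma_br = F/(d*h) = 11892/(10*2) = 594.6 MPa

594.6 MPa


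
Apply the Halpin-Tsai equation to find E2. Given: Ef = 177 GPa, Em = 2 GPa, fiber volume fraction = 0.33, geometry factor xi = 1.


eta = (Ef/Em - 1)/(Ef/Em + xi) = (88.5 - 1)/(88.5 + 1) = 0.9777
E2 = Em*(1+xi*eta*Vf)/(1-eta*Vf) = 3.91 GPa

3.91 GPa


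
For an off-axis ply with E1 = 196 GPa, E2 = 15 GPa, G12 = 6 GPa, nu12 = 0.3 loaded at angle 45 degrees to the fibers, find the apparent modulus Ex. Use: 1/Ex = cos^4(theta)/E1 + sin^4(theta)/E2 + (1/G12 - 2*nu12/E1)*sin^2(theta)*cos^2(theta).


cos^4(45) = 0.25, sin^4(45) = 0.25, sin^2(45)*cos^2(45) = 0.25
1/G12 - 2*nu12/E1 = 1/6 - 2*0.3/196 = 0.163605 GPa^-1
1/Ex = 0.25/196 + 0.25/15 + 0.163605*0.25 = 0.0588435 GPa^-1
Ex = 16.99 GPa

16.99 GPa


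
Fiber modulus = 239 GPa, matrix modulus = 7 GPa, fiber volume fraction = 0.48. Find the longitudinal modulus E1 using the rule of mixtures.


E1 = Ef*Vf + Em*(1-Vf) = 239*0.48 + 7*0.52 = 118.36 GPa

118.36 GPa


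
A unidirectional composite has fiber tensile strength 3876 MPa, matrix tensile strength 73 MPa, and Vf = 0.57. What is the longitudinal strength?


sigma_1 = sigma_f*Vf + sigma_m*(1-Vf) = 3876*0.57 + 73*0.43 = 2240.7 MPa

2240.7 MPa


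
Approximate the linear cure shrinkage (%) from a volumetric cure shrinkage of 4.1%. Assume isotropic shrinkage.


Linear shrinkage ≈ vol_shrink/3 = 4.1/3 = 1.367%

1.367%


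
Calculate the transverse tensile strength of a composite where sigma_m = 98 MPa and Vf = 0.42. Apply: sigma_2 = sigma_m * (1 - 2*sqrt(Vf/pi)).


factor = 1 - 2*sqrt(0.42/pi) = 0.2687
sigma_2 = 98 * 0.2687 = 26.34 MPa

26.34 MPa


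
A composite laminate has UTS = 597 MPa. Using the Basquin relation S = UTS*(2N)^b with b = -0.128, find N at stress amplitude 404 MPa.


N = 0.5 * (S/UTS)^(1/b) = 0.5 * (404/597)^(1/-0.128) = 10.5661 cycles

10.5661 cycles


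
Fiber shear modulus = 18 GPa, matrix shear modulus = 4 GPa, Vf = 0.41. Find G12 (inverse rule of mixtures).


1/G12 = Vf/Gf + (1-Vf)/Gm = 0.41/18 + 0.59/4
G12 = 5.87 GPa

5.87 GPa


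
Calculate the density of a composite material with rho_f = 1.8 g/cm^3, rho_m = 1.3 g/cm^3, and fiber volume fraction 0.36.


rho_c = rho_f*Vf + rho_m*(1-Vf) = 1.8*0.36 + 1.3*0.64 = 1.48 g/cm^3

1.48 g/cm^3


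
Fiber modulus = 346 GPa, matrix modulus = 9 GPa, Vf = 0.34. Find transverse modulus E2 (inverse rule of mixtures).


1/E2 = Vf/Ef + (1-Vf)/Em = 0.34/346 + 0.66/9
E2 = 13.46 GPa

13.46 GPa


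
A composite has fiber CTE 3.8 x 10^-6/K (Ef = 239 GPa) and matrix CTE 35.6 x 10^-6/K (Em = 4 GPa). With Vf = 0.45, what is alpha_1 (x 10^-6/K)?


E1 = Ef*Vf + Em*(1-Vf) = 109.75
alpha_1 = (alpha_f*Ef*Vf + alpha_m*Em*(1-Vf))/E1 = 4.44 x 10^-6/K

4.44 x 10^-6/K


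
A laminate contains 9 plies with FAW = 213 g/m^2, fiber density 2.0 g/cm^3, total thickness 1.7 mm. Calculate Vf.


Vf = n * FAW / (rho_f * h * 1000) = 9 * 213 / (2.0 * 1.7 * 1000) = 0.5638

0.5638


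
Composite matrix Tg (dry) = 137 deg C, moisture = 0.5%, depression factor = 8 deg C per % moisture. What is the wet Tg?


Tg_wet = Tg_dry - k*moisture = 137 - 8*0.5 = 133.0 deg C

133.0 deg C


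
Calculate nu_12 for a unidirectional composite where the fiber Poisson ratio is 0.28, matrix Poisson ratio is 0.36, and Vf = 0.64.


nu_12 = nu_f*Vf + nu_m*(1-Vf) = 0.28*0.64 + 0.36*0.36 = 0.3088

0.3088


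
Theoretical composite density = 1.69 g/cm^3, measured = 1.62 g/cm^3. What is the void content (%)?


Void% = (rho_theo - rho_actual)/rho_theo * 100 = (1.69 - 1.62)/1.69 * 100 = 4.14%

4.14%


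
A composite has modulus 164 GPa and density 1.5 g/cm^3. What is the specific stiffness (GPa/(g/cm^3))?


Specific stiffness = E/rho = 164/1.5 = 109.3 GPa/(g/cm^3)

109.3 GPa/(g/cm^3)


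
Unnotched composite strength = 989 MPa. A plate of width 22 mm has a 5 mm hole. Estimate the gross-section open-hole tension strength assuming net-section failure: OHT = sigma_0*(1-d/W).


OHT = sigma_0*(1-d/W) = 989*(1-5/22) = 764.2 MPa

764.2 MPa
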